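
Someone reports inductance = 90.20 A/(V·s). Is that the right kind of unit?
No

inductance has SI base units: kg * m^2 / (A^2 * s^2)
A/(V·s) does NOT reduce to kg * m^2 / (A^2 * s^2); a valid unit for inductance would be e.g. H.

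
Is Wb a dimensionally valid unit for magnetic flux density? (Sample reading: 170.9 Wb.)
No

magnetic flux density has SI base units: kg / (A * s^2)
Wb does NOT reduce to kg / (A * s^2); a valid unit for magnetic flux density would be e.g. T.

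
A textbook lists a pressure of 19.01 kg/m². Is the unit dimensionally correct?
No

pressure has SI base units: kg / (m * s^2)
kg/m² does NOT reduce to kg / (m * s^2); a valid unit for pressure would be e.g. Pa.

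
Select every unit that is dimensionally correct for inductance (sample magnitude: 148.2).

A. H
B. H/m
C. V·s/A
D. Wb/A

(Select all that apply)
A, C, D

inductance has SI base units: kg * m^2 / (A^2 * s^2)

Checking each option against kg * m^2 / (A^2 * s^2):
  A. H: ✓ matches
  B. H/m: ✗ does not match
  C. V·s/A: ✓ matches
  D. Wb/A: ✓ matches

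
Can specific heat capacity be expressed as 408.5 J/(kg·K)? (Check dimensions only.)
Yes

specific heat capacity has SI base units: m^2 / (s^2 * K)
J/(kg·K) reduces to the same SI base units, so it is a valid unit for specific heat capacity.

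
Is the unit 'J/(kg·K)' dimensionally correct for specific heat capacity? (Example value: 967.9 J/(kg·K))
Yes

specific heat capacity has SI base units: m^2 / (s^2 * K)
J/(kg·K) reduces to the same SI base units, so it is a valid unit for specific heat capacity.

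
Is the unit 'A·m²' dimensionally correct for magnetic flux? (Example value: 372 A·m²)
No

magnetic flux has SI base units: kg * m^2 / (A * s^2)
A·m² does NOT reduce to kg * m^2 / (A * s^2); a valid unit for magnetic flux would be e.g. Wb.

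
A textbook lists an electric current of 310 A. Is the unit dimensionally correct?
Yes

electric current has SI base units: A
A reduces to the same SI base units, so it is a valid unit for electric current.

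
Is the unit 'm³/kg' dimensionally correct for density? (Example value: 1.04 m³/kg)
No

density has SI base units: kg / m^3
m³/kg does NOT reduce to kg / m^3; a valid unit for density would be e.g. kg/m³.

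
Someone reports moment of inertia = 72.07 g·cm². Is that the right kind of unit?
Yes

moment of inertia has SI base units: kg * m^2
g·cm² reduces to the same SI base units, so it is a valid unit for moment of inertia.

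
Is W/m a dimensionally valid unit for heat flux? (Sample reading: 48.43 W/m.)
No

heat flux has SI base units: kg / s^3
W/m does NOT reduce to kg / s^3; a valid unit for heat flux would be e.g. W/m².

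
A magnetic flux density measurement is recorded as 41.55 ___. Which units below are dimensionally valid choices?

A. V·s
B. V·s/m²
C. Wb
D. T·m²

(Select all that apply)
B

magnetic flux density has SI base units: kg / (A * s^2)

Checking each option against kg / (A * s^2):
  A. V·s: ✗ does not match
  B. V·s/m²: ✓ matches
  C. Wb: ✗ does not match
  D. T·m²: ✗ does not match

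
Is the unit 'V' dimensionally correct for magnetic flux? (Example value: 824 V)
No

magnetic flux has SI base units: kg * m^2 / (A * s^2)
V does NOT reduce to kg * m^2 / (A * s^2); a valid unit for magnetic flux would be e.g. Wb.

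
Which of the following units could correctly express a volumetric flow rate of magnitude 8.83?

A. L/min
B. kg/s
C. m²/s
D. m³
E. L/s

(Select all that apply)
A, E

volumetric flow rate has SI base units: m^3 / s

Checking each option against m^3 / s:
  A. L/min: ✓ matches
  B. kg/s: ✗ does not match
  C. m²/s: ✗ does not match
  D. m³: ✗ does not match
  E. L/s: ✓ matches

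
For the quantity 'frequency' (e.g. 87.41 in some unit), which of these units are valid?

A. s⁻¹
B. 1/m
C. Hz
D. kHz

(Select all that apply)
A, C, D

frequency has SI base units: 1 / s

Checking each option against 1 / s:
  A. s⁻¹: ✓ matches
  B. 1/m: ✗ does not match
  C. Hz: ✓ matches
  D. kHz: ✓ matches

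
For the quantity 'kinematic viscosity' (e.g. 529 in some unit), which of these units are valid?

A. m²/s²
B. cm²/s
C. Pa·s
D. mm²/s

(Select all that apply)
B, D

kinematic viscosity has SI base units: m^2 / s

Checking each option against m^2 / s:
  A. m²/s²: ✗ does not match
  B. cm²/s: ✓ matches
  C. Pa·s: ✗ does not match
  D. mm²/s: ✓ matches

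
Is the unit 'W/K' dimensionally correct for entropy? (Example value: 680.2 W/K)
No

entropy has SI base units: kg * m^2 / (s^2 * K)
W/K does NOT reduce to kg * m^2 / (s^2 * K); a valid unit for entropy would be e.g. J/K.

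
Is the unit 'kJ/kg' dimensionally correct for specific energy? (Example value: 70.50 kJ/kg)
Yes

specific energy has SI base units: m^2 / s^2
kJ/kg reduces to the same SI base units, so it is a valid unit for specific energy.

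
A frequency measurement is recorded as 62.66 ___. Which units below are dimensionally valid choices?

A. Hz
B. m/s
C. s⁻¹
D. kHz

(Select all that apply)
A, C, D

frequency has SI base units: 1 / s

Checking each option against 1 / s:
  A. Hz: ✓ matches
  B. m/s: ✗ does not match
  C. s⁻¹: ✓ matches
  D. kHz: ✓ matches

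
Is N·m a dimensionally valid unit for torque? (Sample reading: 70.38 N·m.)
Yes

torque has SI base units: kg * m^2 / s^2
N·m reduces to the same SI base units, so it is a valid unit for torque.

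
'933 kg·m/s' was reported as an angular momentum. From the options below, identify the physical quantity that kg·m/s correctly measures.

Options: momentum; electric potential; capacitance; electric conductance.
momentum

angular momentum should have units dimensionally equivalent to kg * m^2 / s (e.g. kg·m²/s).
The given unit 'kg·m/s' reduces to kg * m / s. Of the listed options, that is the dimensionality of momentum.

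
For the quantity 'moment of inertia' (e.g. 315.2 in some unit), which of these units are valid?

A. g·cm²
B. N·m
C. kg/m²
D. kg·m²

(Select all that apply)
A, D

moment of inertia has SI base units: kg * m^2

Checking each option against kg * m^2:
  A. g·cm²: ✓ matches
  B. N·m: ✗ does not match
  C. kg/m²: ✗ does not match
  D. kg·m²: ✓ matches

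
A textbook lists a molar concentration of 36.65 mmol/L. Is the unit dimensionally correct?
Yes

molar concentration has SI base units: mol / m^3
mmol/L reduces to the same SI base units, so it is a valid unit for molar concentration.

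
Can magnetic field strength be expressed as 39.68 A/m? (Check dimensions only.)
Yes

magnetic field strength has SI base units: A / m
A/m reduces to the same SI base units, so it is a valid unit for magnetic field strength.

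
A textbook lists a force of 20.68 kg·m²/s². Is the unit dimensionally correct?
No

force has SI base units: kg * m / s^2
kg·m²/s² does NOT reduce to kg * m / s^2; a valid unit for force would be e.g. N.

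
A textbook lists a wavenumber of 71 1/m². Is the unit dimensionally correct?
No

wavenumber has SI base units: 1 / m
1/m² does NOT reduce to 1 / m; a valid unit for wavenumber would be e.g. 1/m.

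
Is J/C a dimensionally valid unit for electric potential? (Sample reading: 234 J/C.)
Yes

electric potential has SI base units: kg * m^2 / (A * s^3)
J/C reduces to the same SI base units, so it is a valid unit for electric potential.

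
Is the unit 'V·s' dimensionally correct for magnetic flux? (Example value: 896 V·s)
Yes

magnetic flux has SI base units: kg * m^2 / (A * s^2)
V·s reduces to the same SI base units, so it is a valid unit for magnetic flux.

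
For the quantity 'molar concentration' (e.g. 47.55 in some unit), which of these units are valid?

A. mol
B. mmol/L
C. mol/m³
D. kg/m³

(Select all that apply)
B, C

molar concentration has SI base units: mol / m^3

Checking each option against mol / m^3:
  A. mol: ✗ does not match
  B. mmol/L: ✓ matches
  C. mol/m³: ✓ matches
  D. kg/m³: ✗ does not match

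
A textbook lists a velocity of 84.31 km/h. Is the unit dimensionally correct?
Yes

velocity has SI base units: m / s
km/h reduces to the same SI base units, so it is a valid unit for velocity.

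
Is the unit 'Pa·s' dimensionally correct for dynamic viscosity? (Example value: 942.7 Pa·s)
Yes

dynamic viscosity has SI base units: kg / (m * s)
Pa·s reduces to the same SI base units, so it is a valid unit for dynamic viscosity.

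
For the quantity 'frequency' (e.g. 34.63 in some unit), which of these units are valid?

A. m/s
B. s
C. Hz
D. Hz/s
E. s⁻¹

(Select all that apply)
C, E

frequency has SI base units: 1 / s

Checking each option against 1 / s:
  A. m/s: ✗ does not match
  B. s: ✗ does not match
  C. Hz: ✓ matches
  D. Hz/s: ✗ does not match
  E. s⁻¹: ✓ matches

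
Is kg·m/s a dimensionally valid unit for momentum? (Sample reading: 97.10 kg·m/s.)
Yes

momentum has SI base units: kg * m / s
kg·m/s reduces to the same SI base units, so it is a valid unit for momentum.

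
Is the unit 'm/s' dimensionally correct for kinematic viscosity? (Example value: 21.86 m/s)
No

kinematic viscosity has SI base units: m^2 / s
m/s does NOT reduce to m^2 / s; a valid unit for kinematic viscosity would be e.g. m²/s.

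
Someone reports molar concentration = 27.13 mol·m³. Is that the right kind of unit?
No

molar concentration has SI base units: mol / m^3
mol·m³ does NOT reduce to mol / m^3; a valid unit for molar concentration would be e.g. mol/m³.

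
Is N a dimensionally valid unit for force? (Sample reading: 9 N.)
Yes

force has SI base units: kg * m / s^2
N reduces to the same SI base units, so it is a valid unit for force.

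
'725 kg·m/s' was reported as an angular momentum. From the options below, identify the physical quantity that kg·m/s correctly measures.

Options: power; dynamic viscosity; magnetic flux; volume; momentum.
momentum

angular momentum should have units dimensionally equivalent to kg * m^2 / s (e.g. kg·m²/s).
The given unit 'kg·m/s' reduces to kg * m / s. Of the listed options, that is the dimensionality of momentum.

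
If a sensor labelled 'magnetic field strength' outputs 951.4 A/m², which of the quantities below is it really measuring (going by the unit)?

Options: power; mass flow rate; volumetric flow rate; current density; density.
current density

magnetic field strength should have units dimensionally equivalent to A / m (e.g. A/m).
The given unit 'A/m²' reduces to A / m^2. Of the listed options, that is the dimensionality of current density.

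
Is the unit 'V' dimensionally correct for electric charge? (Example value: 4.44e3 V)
No

electric charge has SI base units: A * s
V does NOT reduce to A * s; a valid unit for electric charge would be e.g. C.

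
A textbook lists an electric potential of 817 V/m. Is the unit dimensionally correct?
No

electric potential has SI base units: kg * m^2 / (A * s^3)
V/m does NOT reduce to kg * m^2 / (A * s^3); a valid unit for electric potential would be e.g. V.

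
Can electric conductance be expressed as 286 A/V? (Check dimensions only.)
Yes

electric conductance has SI base units: A^2 * s^3 / (kg * m^2)
A/V reduces to the same SI base units, so it is a valid unit for electric conductance.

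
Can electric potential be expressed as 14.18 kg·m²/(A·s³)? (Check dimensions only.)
Yes

electric potential has SI base units: kg * m^2 / (A * s^3)
kg·m²/(A·s³) reduces to the same SI base units, so it is a valid unit for electric potential.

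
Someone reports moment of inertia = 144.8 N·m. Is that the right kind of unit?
No

moment of inertia has SI base units: kg * m^2
N·m does NOT reduce to kg * m^2; a valid unit for moment of inertia would be e.g. kg·m².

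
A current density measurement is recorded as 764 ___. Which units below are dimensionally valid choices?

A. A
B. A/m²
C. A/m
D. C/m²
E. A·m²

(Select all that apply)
B

current density has SI base units: A / m^2

Checking each option against A / m^2:
  A. A: ✗ does not match
  B. A/m²: ✓ matches
  C. A/m: ✗ does not match
  D. C/m²: ✗ does not match
  E. A·m²: ✗ does not match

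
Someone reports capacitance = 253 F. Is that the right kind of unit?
Yes

capacitance has SI base units: A^2 * s^4 / (kg * m^2)
F reduces to the same SI base units, so it is a valid unit for capacitance.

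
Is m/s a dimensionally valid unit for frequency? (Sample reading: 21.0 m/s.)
No

frequency has SI base units: 1 / s
m/s does NOT reduce to 1 / s; a valid unit for frequency would be e.g. Hz.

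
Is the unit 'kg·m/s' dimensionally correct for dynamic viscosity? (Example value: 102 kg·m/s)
No

dynamic viscosity has SI base units: kg / (m * s)
kg·m/s does NOT reduce to kg / (m * s); a valid unit for dynamic viscosity would be e.g. Pa·s.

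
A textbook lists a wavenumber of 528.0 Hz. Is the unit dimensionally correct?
No

wavenumber has SI base units: 1 / m
Hz does NOT reduce to 1 / m; a valid unit for wavenumber would be e.g. 1/m.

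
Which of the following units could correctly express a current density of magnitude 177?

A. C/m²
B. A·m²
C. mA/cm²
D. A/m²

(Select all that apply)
C, D

current density has SI base units: A / m^2

Checking each option against A / m^2:
  A. C/m²: ✗ does not match
  B. A·m²: ✗ does not match
  C. mA/cm²: ✓ matches
  D. A/m²: ✓ matches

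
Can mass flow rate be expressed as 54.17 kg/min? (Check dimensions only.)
Yes

mass flow rate has SI base units: kg / s
kg/min reduces to the same SI base units, so it is a valid unit for mass flow rate.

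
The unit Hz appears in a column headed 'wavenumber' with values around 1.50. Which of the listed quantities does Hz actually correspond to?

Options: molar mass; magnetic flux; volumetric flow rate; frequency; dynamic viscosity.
frequency

wavenumber should have units dimensionally equivalent to 1 / m (e.g. 1/m).
The given unit 'Hz' reduces to 1 / s. Of the listed options, that is the dimensionality of frequency.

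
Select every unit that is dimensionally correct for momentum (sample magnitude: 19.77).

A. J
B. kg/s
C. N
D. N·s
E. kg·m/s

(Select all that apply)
D, E

momentum has SI base units: kg * m / s

Checking each option against kg * m / s:
  A. J: ✗ does not match
  B. kg/s: ✗ does not match
  C. N: ✗ does not match
  D. N·s: ✓ matches
  E. kg·m/s: ✓ matches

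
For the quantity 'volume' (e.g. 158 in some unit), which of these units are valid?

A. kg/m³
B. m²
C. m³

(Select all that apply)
C

volume has SI base units: m^3

Checking each option against m^3:
  A. kg/m³: ✗ does not match
  B. m²: ✗ does not match
  C. m³: ✓ matches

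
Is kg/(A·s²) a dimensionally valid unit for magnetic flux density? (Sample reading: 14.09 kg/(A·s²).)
Yes

magnetic flux density has SI base units: kg / (A * s^2)
kg/(A·s²) reduces to the same SI base units, so it is a valid unit for magnetic flux density.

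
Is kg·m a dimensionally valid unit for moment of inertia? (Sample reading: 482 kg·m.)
No

moment of inertia has SI base units: kg * m^2
kg·m does NOT reduce to kg * m^2; a valid unit for moment of inertia would be e.g. kg·m².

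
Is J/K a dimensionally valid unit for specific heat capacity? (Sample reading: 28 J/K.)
No

specific heat capacity has SI base units: m^2 / (s^2 * K)
J/K does NOT reduce to m^2 / (s^2 * K); a valid unit for specific heat capacity would be e.g. J/(kg·K).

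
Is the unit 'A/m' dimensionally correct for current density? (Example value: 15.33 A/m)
No

current density has SI base units: A / m^2
A/m does NOT reduce to A / m^2; a valid unit for current density would be e.g. A/m².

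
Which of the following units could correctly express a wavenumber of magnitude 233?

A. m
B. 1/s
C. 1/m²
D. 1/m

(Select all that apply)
D

wavenumber has SI base units: 1 / m

Checking each option against 1 / m:
  A. m: ✗ does not match
  B. 1/s: ✗ does not match
  C. 1/m²: ✗ does not match
  D. 1/m: ✓ matches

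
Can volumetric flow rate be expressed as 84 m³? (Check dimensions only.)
No

volumetric flow rate has SI base units: m^3 / s
m³ does NOT reduce to m^3 / s; a valid unit for volumetric flow rate would be e.g. m³/s.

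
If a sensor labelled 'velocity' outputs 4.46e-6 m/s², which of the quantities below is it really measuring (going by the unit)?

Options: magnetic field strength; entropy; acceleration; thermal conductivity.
acceleration

velocity should have units dimensionally equivalent to m / s (e.g. m/s).
The given unit 'm/s²' reduces to m / s^2. Of the listed options, that is the dimensionality of acceleration.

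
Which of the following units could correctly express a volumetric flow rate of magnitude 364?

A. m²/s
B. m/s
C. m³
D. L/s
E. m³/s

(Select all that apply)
D, E

volumetric flow rate has SI base units: m^3 / s

Checking each option against m^3 / s:
  A. m²/s: ✗ does not match
  B. m/s: ✗ does not match
  C. m³: ✗ does not match
  D. L/s: ✓ matches
  E. m³/s: ✓ matches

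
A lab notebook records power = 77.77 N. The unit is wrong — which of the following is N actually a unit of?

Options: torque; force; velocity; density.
force

power should have units dimensionally equivalent to kg * m^2 / s^3 (e.g. W).
The given unit 'N' reduces to kg * m / s^2. Of the listed options, that is the dimensionality of force.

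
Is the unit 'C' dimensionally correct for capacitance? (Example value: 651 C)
No

capacitance has SI base units: A^2 * s^4 / (kg * m^2)
C does NOT reduce to A^2 * s^4 / (kg * m^2); a valid unit for capacitance would be e.g. F.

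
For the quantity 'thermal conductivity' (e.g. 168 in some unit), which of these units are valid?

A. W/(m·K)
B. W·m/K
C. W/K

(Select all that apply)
A

thermal conductivity has SI base units: kg * m / (s^3 * K)

Checking each option against kg * m / (s^3 * K):
  A. W/(m·K): ✓ matches
  B. W·m/K: ✗ does not match
  C. W/K: ✗ does not match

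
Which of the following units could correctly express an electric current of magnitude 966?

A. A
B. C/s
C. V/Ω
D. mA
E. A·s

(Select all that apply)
A, B, C, D

electric current has SI base units: A

Checking each option against A:
  A. A: ✓ matches
  B. C/s: ✓ matches
  C. V/Ω: ✓ matches
  D. mA: ✓ matches
  E. A·s: ✗ does not match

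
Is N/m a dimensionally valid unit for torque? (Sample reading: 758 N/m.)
No

torque has SI base units: kg * m^2 / s^2
N/m does NOT reduce to kg * m^2 / s^2; a valid unit for torque would be e.g. N·m.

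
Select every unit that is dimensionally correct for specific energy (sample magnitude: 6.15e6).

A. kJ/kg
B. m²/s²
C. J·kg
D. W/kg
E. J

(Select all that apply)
A, B

specific energy has SI base units: m^2 / s^2

Checking each option against m^2 / s^2:
  A. kJ/kg: ✓ matches
  B. m²/s²: ✓ matches
  C. J·kg: ✗ does not match
  D. W/kg: ✗ does not match
  E. J: ✗ does not match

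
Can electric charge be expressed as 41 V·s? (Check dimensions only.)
No

electric charge has SI base units: A * s
V·s does NOT reduce to A * s; a valid unit for electric charge would be e.g. C.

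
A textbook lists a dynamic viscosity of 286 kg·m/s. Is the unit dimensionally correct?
No

dynamic viscosity has SI base units: kg / (m * s)
kg·m/s does NOT reduce to kg / (m * s); a valid unit for dynamic viscosity would be e.g. Pa·s.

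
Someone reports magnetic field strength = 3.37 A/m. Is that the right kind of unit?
Yes

magnetic field strength has SI base units: A / m
A/m reduces to the same SI base units, so it is a valid unit for magnetic field strength.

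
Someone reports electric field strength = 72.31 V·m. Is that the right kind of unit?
No

electric field strength has SI base units: kg * m / (A * s^3)
V·m does NOT reduce to kg * m / (A * s^3); a valid unit for electric field strength would be e.g. V/m.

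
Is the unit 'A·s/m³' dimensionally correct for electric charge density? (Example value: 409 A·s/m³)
Yes

electric charge density has SI base units: A * s / m^3
A·s/m³ reduces to the same SI base units, so it is a valid unit for electric charge density.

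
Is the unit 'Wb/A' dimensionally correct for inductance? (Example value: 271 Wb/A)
Yes

inductance has SI base units: kg * m^2 / (A^2 * s^2)
Wb/A reduces to the same SI base units, so it is a valid unit for inductance.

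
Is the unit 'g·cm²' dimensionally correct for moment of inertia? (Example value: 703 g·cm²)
Yes

moment of inertia has SI base units: kg * m^2
g·cm² reduces to the same SI base units, so it is a valid unit for moment of inertia.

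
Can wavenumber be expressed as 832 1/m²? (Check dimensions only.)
No

wavenumber has SI base units: 1 / m
1/m² does NOT reduce to 1 / m; a valid unit for wavenumber would be e.g. 1/m.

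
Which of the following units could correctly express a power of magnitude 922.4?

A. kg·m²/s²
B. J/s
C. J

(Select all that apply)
B

power has SI base units: kg * m^2 / s^3

Checking each option against kg * m^2 / s^3:
  A. kg·m²/s²: ✗ does not match
  B. J/s: ✓ matches
  C. J: ✗ does not match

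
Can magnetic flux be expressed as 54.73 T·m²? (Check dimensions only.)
Yes

magnetic flux has SI base units: kg * m^2 / (A * s^2)
T·m² reduces to the same SI base units, so it is a valid unit for magnetic flux.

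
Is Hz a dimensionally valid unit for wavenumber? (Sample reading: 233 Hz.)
No

wavenumber has SI base units: 1 / m
Hz does NOT reduce to 1 / m; a valid unit for wavenumber would be e.g. 1/m.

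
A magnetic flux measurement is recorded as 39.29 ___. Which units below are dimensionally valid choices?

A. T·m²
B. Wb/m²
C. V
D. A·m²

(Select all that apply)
A

magnetic flux has SI base units: kg * m^2 / (A * s^2)

Checking each option against kg * m^2 / (A * s^2):
  A. T·m²: ✓ matches
  B. Wb/m²: ✗ does not match
  C. V: ✗ does not match
  D. A·m²: ✗ does not match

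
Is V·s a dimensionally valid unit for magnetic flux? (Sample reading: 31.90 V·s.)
Yes

magnetic flux has SI base units: kg * m^2 / (A * s^2)
V·s reduces to the same SI base units, so it is a valid unit for magnetic flux.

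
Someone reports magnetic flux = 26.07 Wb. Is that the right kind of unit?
Yes

magnetic flux has SI base units: kg * m^2 / (A * s^2)
Wb reduces to the same SI base units, so it is a valid unit for magnetic flux.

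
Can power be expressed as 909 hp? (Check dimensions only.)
Yes

power has SI base units: kg * m^2 / s^3
hp reduces to the same SI base units, so it is a valid unit for power.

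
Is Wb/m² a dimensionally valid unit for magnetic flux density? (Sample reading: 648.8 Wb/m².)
Yes

magnetic flux density has SI base units: kg / (A * s^2)
Wb/m² reduces to the same SI base units, so it is a valid unit for magnetic flux density.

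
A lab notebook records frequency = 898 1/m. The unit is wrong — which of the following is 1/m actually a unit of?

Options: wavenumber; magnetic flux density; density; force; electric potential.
wavenumber

frequency should have units dimensionally equivalent to 1 / s (e.g. Hz).
The given unit '1/m' reduces to 1 / m. Of the listed options, that is the dimensionality of wavenumber.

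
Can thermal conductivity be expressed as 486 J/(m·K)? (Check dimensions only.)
No

thermal conductivity has SI base units: kg * m / (s^3 * K)
J/(m·K) does NOT reduce to kg * m / (s^3 * K); a valid unit for thermal conductivity would be e.g. W/(m·K).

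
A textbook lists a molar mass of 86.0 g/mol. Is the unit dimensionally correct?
Yes

molar mass has SI base units: kg / mol
g/mol reduces to the same SI base units, so it is a valid unit for molar mass.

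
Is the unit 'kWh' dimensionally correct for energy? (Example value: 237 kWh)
Yes

energy has SI base units: kg * m^2 / s^2
kWh reduces to the same SI base units, so it is a valid unit for energy.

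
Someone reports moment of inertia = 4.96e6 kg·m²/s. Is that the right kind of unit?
No

moment of inertia has SI base units: kg * m^2
kg·m²/s does NOT reduce to kg * m^2; a valid unit for moment of inertia would be e.g. kg·m².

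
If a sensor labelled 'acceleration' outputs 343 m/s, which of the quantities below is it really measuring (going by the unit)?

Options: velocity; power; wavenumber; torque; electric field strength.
velocity

acceleration should have units dimensionally equivalent to m / s^2 (e.g. m/s²).
The given unit 'm/s' reduces to m / s. Of the listed options, that is the dimensionality of velocity.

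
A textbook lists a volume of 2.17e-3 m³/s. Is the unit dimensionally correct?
No

volume has SI base units: m^3
m³/s does NOT reduce to m^3; a valid unit for volume would be e.g. m³.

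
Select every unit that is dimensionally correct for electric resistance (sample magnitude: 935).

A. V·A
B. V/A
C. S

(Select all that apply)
B

electric resistance has SI base units: kg * m^2 / (A^2 * s^3)

Checking each option against kg * m^2 / (A^2 * s^3):
  A. V·A: ✗ does not match
  B. V/A: ✓ matches
  C. S: ✗ does not match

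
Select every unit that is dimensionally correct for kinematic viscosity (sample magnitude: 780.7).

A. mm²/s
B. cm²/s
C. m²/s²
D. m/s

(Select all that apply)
A, B

kinematic viscosity has SI base units: m^2 / s

Checking each option against m^2 / s:
  A. mm²/s: ✓ matches
  B. cm²/s: ✓ matches
  C. m²/s²: ✗ does not match
  D. m/s: ✗ does not match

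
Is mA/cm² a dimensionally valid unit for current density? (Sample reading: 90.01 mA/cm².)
Yes

current density has SI base units: A / m^2
mA/cm² reduces to the same SI base units, so it is a valid unit for current density.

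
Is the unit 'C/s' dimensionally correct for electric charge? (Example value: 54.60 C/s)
No

electric charge has SI base units: A * s
C/s does NOT reduce to A * s; a valid unit for electric charge would be e.g. C.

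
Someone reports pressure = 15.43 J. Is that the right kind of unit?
No

pressure has SI base units: kg / (m * s^2)
J does NOT reduce to kg / (m * s^2); a valid unit for pressure would be e.g. Pa.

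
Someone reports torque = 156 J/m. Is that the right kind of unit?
No

torque has SI base units: kg * m^2 / s^2
J/m does NOT reduce to kg * m^2 / s^2; a valid unit for torque would be e.g. N·m.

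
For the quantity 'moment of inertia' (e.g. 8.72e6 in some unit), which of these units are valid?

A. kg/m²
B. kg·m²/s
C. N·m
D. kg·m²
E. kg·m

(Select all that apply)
D

moment of inertia has SI base units: kg * m^2

Checking each option against kg * m^2:
  A. kg/m²: ✗ does not match
  B. kg·m²/s: ✗ does not match
  C. N·m: ✗ does not match
  D. kg·m²: ✓ matches
  E. kg·m: ✗ does not match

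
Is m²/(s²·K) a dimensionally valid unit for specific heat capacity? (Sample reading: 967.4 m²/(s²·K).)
Yes

specific heat capacity has SI base units: m^2 / (s^2 * K)
m²/(s²·K) reduces to the same SI base units, so it is a valid unit for specific heat capacity.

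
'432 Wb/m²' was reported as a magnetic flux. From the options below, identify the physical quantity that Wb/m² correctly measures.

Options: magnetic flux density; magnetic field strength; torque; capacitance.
magnetic flux density

magnetic flux should have units dimensionally equivalent to kg * m^2 / (A * s^2) (e.g. Wb).
The given unit 'Wb/m²' reduces to kg / (A * s^2). Of the listed options, that is the dimensionality of magnetic flux density.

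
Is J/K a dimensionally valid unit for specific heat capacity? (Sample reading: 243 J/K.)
No

specific heat capacity has SI base units: m^2 / (s^2 * K)
J/K does NOT reduce to m^2 / (s^2 * K); a valid unit for specific heat capacity would be e.g. J/(kg·K).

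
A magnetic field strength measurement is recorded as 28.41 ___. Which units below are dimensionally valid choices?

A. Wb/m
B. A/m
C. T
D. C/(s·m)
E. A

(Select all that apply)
B, D

magnetic field strength has SI base units: A / m

Checking each option against A / m:
  A. Wb/m: ✗ does not match
  B. A/m: ✓ matches
  C. T: ✗ does not match
  D. C/(s·m): ✓ matches
  E. A: ✗ does not match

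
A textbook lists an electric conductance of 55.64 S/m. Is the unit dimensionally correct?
No

electric conductance has SI base units: A^2 * s^3 / (kg * m^2)
S/m does NOT reduce to A^2 * s^3 / (kg * m^2); a valid unit for electric conductance would be e.g. S.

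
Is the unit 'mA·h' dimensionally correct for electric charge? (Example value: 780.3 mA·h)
Yes

electric charge has SI base units: A * s
mA·h reduces to the same SI base units, so it is a valid unit for electric charge.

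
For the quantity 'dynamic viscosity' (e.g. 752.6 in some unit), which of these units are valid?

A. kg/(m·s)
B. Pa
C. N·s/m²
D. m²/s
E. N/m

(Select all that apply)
A, C

dynamic viscosity has SI base units: kg / (m * s)

Checking each option against kg / (m * s):
  A. kg/(m·s): ✓ matches
  B. Pa: ✗ does not match
  C. N·s/m²: ✓ matches
  D. m²/s: ✗ does not match
  E. N/m: ✗ does not match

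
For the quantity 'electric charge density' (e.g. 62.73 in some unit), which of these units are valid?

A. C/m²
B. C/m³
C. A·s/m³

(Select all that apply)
B, C

electric charge density has SI base units: A * s / m^3

Checking each option against A * s / m^3:
  A. C/m²: ✗ does not match
  B. C/m³: ✓ matches
  C. A·s/m³: ✓ matches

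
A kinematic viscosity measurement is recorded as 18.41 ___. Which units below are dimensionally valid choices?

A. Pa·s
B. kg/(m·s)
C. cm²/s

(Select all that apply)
C

kinematic viscosity has SI base units: m^2 / s

Checking each option against m^2 / s:
  A. Pa·s: ✗ does not match
  B. kg/(m·s): ✗ does not match
  C. cm²/s: ✓ matches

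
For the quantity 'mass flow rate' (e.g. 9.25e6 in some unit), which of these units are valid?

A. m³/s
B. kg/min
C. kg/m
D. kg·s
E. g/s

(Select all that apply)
B, E

mass flow rate has SI base units: kg / s

Checking each option against kg / s:
  A. m³/s: ✗ does not match
  B. kg/min: ✓ matches
  C. kg/m: ✗ does not match
  D. kg·s: ✗ does not match
  E. g/s: ✓ matches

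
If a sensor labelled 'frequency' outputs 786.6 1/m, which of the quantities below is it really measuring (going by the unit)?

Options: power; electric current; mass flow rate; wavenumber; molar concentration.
wavenumber

frequency should have units dimensionally equivalent to 1 / s (e.g. Hz).
The given unit '1/m' reduces to 1 / m. Of the listed options, that is the dimensionality of wavenumber.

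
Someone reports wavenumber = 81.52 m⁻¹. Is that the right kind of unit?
Yes

wavenumber has SI base units: 1 / m
m⁻¹ reduces to the same SI base units, so it is a valid unit for wavenumber.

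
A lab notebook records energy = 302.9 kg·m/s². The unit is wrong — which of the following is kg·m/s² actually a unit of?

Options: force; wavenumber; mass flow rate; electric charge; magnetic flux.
force

energy should have units dimensionally equivalent to kg * m^2 / s^2 (e.g. J).
The given unit 'kg·m/s²' reduces to kg * m / s^2. Of the listed options, that is the dimensionality of force.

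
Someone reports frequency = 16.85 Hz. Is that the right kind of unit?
Yes

frequency has SI base units: 1 / s
Hz reduces to the same SI base units, so it is a valid unit for frequency.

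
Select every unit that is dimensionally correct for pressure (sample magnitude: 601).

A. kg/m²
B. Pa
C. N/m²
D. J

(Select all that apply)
B, C

pressure has SI base units: kg / (m * s^2)

Checking each option against kg / (m * s^2):
  A. kg/m²: ✗ does not match
  B. Pa: ✓ matches
  C. N/m²: ✓ matches
  D. J: ✗ does not match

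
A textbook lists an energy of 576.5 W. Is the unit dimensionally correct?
No

energy has SI base units: kg * m^2 / s^2
W does NOT reduce to kg * m^2 / s^2; a valid unit for energy would be e.g. J.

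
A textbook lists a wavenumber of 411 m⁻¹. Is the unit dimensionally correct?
Yes

wavenumber has SI base units: 1 / m
m⁻¹ reduces to the same SI base units, so it is a valid unit for wavenumber.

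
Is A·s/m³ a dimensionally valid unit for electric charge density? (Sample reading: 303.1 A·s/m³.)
Yes

electric charge density has SI base units: A * s / m^3
A·s/m³ reduces to the same SI base units, so it is a valid unit for electric charge density.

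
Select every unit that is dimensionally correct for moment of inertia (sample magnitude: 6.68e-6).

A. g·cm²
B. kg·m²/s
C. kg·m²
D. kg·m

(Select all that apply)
A, C

moment of inertia has SI base units: kg * m^2

Checking each option against kg * m^2:
  A. g·cm²: ✓ matches
  B. kg·m²/s: ✗ does not match
  C. kg·m²: ✓ matches
  D. kg·m: ✗ does not match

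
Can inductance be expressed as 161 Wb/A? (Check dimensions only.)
Yes

inductance has SI base units: kg * m^2 / (A^2 * s^2)
Wb/A reduces to the same SI base units, so it is a valid unit for inductance.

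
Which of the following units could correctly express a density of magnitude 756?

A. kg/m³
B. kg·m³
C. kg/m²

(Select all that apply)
A

density has SI base units: kg / m^3

Checking each option against kg / m^3:
  A. kg/m³: ✓ matches
  B. kg·m³: ✗ does not match
  C. kg/m²: ✗ does not match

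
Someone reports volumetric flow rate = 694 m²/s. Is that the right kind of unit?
No

volumetric flow rate has SI base units: m^3 / s
m²/s does NOT reduce to m^3 / s; a valid unit for volumetric flow rate would be e.g. m³/s.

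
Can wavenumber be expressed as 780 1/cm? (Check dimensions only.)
Yes

wavenumber has SI base units: 1 / m
1/cm reduces to the same SI base units, so it is a valid unit for wavenumber.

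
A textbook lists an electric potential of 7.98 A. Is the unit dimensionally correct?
No

electric potential has SI base units: kg * m^2 / (A * s^3)
A does NOT reduce to kg * m^2 / (A * s^3); a valid unit for electric potential would be e.g. V.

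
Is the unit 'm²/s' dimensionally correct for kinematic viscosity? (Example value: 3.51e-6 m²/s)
Yes

kinematic viscosity has SI base units: m^2 / s
m²/s reduces to the same SI base units, so it is a valid unit for kinematic viscosity.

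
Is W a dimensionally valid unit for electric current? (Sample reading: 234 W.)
No

electric current has SI base units: A
W does NOT reduce to A; a valid unit for electric current would be e.g. A.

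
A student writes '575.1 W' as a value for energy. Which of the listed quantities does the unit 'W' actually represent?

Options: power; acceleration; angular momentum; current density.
power

energy should have units dimensionally equivalent to kg * m^2 / s^2 (e.g. J).
The given unit 'W' reduces to kg * m^2 / s^3. Of the listed options, that is the dimensionality of power.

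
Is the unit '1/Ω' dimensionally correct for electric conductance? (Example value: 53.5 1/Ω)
Yes

electric conductance has SI base units: A^2 * s^3 / (kg * m^2)
1/Ω reduces to the same SI base units, so it is a valid unit for electric conductance.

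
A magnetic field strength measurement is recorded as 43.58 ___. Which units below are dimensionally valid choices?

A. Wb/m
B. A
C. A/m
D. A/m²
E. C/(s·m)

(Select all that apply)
C, E

magnetic field strength has SI base units: A / m

Checking each option against A / m:
  A. Wb/m: ✗ does not match
  B. A: ✗ does not match
  C. A/m: ✓ matches
  D. A/m²: ✗ does not match
  E. C/(s·m): ✓ matches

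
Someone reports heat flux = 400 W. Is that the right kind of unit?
No

heat flux has SI base units: kg / s^3
W does NOT reduce to kg / s^3; a valid unit for heat flux would be e.g. W/m².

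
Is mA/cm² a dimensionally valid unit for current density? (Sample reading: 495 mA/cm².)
Yes

current density has SI base units: A / m^2
mA/cm² reduces to the same SI base units, so it is a valid unit for current density.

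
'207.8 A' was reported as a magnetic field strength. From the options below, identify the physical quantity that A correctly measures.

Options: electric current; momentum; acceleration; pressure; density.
electric current

magnetic field strength should have units dimensionally equivalent to A / m (e.g. A/m).
The given unit 'A' reduces to A. Of the listed options, that is the dimensionality of electric current.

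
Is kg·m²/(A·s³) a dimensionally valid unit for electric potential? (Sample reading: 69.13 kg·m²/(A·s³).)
Yes

electric potential has SI base units: kg * m^2 / (A * s^3)
kg·m²/(A·s³) reduces to the same SI base units, so it is a valid unit for electric potential.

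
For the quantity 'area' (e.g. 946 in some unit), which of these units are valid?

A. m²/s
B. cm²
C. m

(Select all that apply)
B

area has SI base units: m^2

Checking each option against m^2:
  A. m²/s: ✗ does not match
  B. cm²: ✓ matches
  C. m: ✗ does not match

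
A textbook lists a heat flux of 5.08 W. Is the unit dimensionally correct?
No

heat flux has SI base units: kg / s^3
W does NOT reduce to kg / s^3; a valid unit for heat flux would be e.g. W/m².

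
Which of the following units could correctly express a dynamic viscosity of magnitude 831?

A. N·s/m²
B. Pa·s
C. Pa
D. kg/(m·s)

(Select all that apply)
A, B, D

dynamic viscosity has SI base units: kg / (m * s)

Checking each option against kg / (m * s):
  A. N·s/m²: ✓ matches
  B. Pa·s: ✓ matches
  C. Pa: ✗ does not match
  D. kg/(m·s): ✓ matches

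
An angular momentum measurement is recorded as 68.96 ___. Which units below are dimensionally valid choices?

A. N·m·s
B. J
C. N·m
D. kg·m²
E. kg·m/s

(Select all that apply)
A

angular momentum has SI base units: kg * m^2 / s

Checking each option against kg * m^2 / s:
  A. N·m·s: ✓ matches
  B. J: ✗ does not match
  C. N·m: ✗ does not match
  D. kg·m²: ✗ does not match
  E. kg·m/s: ✗ does not match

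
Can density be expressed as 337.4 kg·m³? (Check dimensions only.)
No

density has SI base units: kg / m^3
kg·m³ does NOT reduce to kg / m^3; a valid unit for density would be e.g. kg/m³.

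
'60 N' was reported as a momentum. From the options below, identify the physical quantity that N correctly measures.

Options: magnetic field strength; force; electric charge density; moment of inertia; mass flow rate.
force

momentum should have units dimensionally equivalent to kg * m / s (e.g. kg·m/s).
The given unit 'N' reduces to kg * m / s^2. Of the listed options, that is the dimensionality of force.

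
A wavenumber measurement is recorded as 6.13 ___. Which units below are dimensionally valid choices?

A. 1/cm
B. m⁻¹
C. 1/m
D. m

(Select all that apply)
A, B, C

wavenumber has SI base units: 1 / m

Checking each option against 1 / m:
  A. 1/cm: ✓ matches
  B. m⁻¹: ✓ matches
  C. 1/m: ✓ matches
  D. m: ✗ does not match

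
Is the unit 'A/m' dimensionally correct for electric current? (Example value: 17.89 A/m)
No

electric current has SI base units: A
A/m does NOT reduce to A; a valid unit for electric current would be e.g. A.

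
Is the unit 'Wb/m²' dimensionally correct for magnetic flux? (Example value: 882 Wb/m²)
No

magnetic flux has SI base units: kg * m^2 / (A * s^2)
Wb/m² does NOT reduce to kg * m^2 / (A * s^2); a valid unit for magnetic flux would be e.g. Wb.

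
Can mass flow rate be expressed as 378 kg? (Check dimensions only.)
No

mass flow rate has SI base units: kg / s
kg does NOT reduce to kg / s; a valid unit for mass flow rate would be e.g. kg/s.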